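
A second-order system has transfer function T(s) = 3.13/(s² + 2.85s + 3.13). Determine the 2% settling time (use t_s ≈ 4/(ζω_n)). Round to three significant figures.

t_s ≈ 2.81 s

Matching coefficients with s² + 2ζω_n s + ω_n² gives ω_n² = 3.13 ⇒ ω_n = 1.77 rad/s, and ζ = 2.85/(2ω_n) = 0.805.
t_s ≈ 4/(ζω_n) = 4/(0.805·1.77) = 2.81 s.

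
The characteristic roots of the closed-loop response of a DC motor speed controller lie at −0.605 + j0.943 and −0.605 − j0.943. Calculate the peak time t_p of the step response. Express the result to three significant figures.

t_p = π/ω_d with ω_d = 0.943 (the imaginary part), so t_p = 3.33 s.

t_p ≈ 3.33 s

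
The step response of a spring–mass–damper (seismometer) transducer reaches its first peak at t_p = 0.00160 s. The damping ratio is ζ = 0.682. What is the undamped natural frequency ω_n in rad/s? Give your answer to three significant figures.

Peak time t_p = π/ω_d, so ω_d = π/t_p = π/0.00160 = 1960 rad/s.
ω_n = ω_d/√(1−ζ²) = 1960/√0.535 = 2680 rad/s.

ω_n ≈ 2680 rad/s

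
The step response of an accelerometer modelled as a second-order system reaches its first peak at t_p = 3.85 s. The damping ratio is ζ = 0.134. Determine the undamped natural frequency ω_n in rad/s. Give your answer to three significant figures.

ω_n ≈ 0.823 rad/s

Peak time t_p = π/ω_d, so ω_d = π/t_p = π/3.85 = 0.816 rad/s.
ω_n = ω_d/√(1−ζ²) = 0.816/√0.982 = 0.823 rad/s.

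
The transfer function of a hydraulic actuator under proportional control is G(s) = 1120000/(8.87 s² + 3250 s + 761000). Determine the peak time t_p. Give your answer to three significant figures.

Dividing through by 8.87: denominator becomes s² + 366.4 s + 85790.
So ω_n = √85790 = 293 rad/s and ζ = 366.4/(2·293) = 0.625.
ω_d = 293·√(1 − 0.625²) = 229 rad/s. t_p = π/ω_d = 0.0137 s.

t_p ≈ 0.0137 s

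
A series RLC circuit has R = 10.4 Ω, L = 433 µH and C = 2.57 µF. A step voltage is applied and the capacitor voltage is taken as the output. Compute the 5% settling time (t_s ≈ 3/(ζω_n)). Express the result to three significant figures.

For a series RLC circuit (capacitor voltage as output), ω_n = 1/√(LC) = 1/√(433 µH · 2.57 µF) = 30000 rad/s.
ζ = (R/2)·√(C/L) = (10.4/2)·√(2.57 µF/433 µH) = 0.401.
t_s ≈ 3/(ζω_n) = 0.000250 s.

t_s ≈ 0.000250 s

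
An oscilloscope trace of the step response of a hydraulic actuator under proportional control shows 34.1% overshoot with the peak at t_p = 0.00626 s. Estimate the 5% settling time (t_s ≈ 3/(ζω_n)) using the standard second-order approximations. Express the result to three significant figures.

t_s ≈ 0.0175 s

From the overshoot, ζ = −ln(OS)/√(π²+ln²(OS)) = 0.324.
From t_p = π/ω_d, ω_d = π/0.00626 = 502 rad/s, so ω_n = ω_d/√(1−ζ²) = 530 rad/s.
t_s ≈ 3/(ζω_n) = 3/(0.324·530) = 0.0175 s.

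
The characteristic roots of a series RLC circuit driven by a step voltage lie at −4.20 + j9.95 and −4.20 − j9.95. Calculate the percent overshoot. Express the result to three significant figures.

The poles are at −σ ± jω_d with σ = 4.20 and ω_d = 9.95, so ω_n = √(σ²+ω_d²) = 10.8 rad/s and ζ = σ/ω_n = 0.389.
Overshoot: exp(−π·0.389/√(1−0.389²)) = 0.266, i.e. 26.6%.

%OS ≈ 26.6%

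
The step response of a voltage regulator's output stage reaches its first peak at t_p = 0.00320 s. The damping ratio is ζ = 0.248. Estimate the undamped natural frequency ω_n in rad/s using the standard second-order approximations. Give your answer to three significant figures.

ω_n ≈ 1010 rad/s

Peak time t_p = π/ω_d, so ω_d = π/t_p = π/0.00320 = 982 rad/s.
ω_n = ω_d/√(1−ζ²) = 982/√0.938 = 1010 rad/s.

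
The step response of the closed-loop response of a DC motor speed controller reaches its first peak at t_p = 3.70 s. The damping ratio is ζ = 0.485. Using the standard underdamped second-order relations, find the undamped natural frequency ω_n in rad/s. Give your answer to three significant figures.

ω_n ≈ 0.971 rad/s

Peak time t_p = π/ω_d, so ω_d = π/t_p = π/3.70 = 0.849 rad/s.
ω_n = ω_d/√(1−ζ²) = 0.849/√0.765 = 0.971 rad/s.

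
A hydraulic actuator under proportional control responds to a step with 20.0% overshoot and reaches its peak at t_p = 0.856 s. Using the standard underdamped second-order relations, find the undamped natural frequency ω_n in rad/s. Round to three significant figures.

ω_n ≈ 4.12 rad/s

ζ from %OS: ζ = |ln 0.200|/√(π²+ln²0.200) = 0.456.
From t_p = π/ω_d, ω_d = π/0.856 = 3.67 rad/s, so ω_n = ω_d/√(1−ζ²) = 4.12 rad/s.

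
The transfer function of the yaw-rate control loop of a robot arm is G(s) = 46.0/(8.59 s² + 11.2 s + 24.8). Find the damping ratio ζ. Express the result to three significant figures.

ζ ≈ 0.384

Dividing through by 8.59: denominator becomes s² + 1.304 s + 2.887.
So ω_n = √2.887 = 1.70 rad/s and ζ = 1.304/(2·1.70) = 0.384.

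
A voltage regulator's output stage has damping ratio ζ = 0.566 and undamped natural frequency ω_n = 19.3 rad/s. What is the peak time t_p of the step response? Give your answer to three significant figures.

t_p ≈ 0.197 s

The damped frequency is ω_d = ω_n√(1−ζ²) = 19.3·√(1−0.320) = 15.9 rad/s.
Peak time t_p = π/ω_d = π/15.9 = 0.197 s.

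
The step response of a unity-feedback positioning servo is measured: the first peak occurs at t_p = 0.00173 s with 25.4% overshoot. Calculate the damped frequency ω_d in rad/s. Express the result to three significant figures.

ω_d ≈ 1820 rad/s

t_p = π/ω_d, so ω_d = π/0.00173 = 1820 rad/s.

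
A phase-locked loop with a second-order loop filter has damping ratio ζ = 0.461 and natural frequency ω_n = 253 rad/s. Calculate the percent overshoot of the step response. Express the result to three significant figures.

%OS ≈ 19.6%

For an underdamped second-order system, %OS = 100·exp(−πζ/√(1−ζ²)).
πζ/√(1−ζ²) = π·0.461/√(1−0.213) = 1.632, so %OS = 100·e^(−1.632) = 19.6%.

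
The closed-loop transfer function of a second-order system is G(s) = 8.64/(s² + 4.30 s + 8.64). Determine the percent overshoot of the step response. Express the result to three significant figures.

%OS ≈ 3.44%

ω_n = √8.64 = 2.94 rad/s; ζ = 4.30/(2·2.94) = 0.731.
%OS = 100·exp(−πζ/√(1−ζ²)) = 3.44%.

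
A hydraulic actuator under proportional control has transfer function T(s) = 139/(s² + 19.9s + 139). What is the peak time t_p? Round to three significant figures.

t_p ≈ 0.497 s

Comparing the denominator to s² + 2ζω_n s + ω_n²: ω_n = √139 = 11.8 rad/s, and 2ζω_n = 19.9 so ζ = 19.9/(2·11.8) = 0.844.
The damped frequency ω_d = ω_n√(1−ζ²) = 6.32 rad/s. Then t_p = π/ω_d = 0.497 s.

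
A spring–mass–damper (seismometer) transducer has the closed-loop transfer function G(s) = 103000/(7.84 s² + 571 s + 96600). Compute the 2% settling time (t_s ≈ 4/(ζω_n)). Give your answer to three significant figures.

t_s ≈ 0.110 s

Dividing through by 7.84: denominator becomes s² + 72.83 s + 12320.
So ω_n = √12320 = 111 rad/s and ζ = 72.83/(2·111) = 0.328.
t_s ≈ 4/(ζω_n) = 0.110 s.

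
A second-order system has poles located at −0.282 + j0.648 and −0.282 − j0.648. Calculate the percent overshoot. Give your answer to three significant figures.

The poles are at −σ ± jω_d with σ = 0.282 and ω_d = 0.648, so ω_n = √(σ²+ω_d²) = 0.707 rad/s and ζ = σ/ω_n = 0.399.
Overshoot: exp(−π·0.399/√(1−0.399²)) = 0.255, i.e. 25.5%.

%OS ≈ 25.5%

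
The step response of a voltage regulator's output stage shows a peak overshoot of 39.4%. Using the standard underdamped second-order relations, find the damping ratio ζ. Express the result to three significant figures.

ζ ≈ 0.284

ζ = −ln(OS)/√(π² + (ln OS)²). With OS = 0.394, ln OS = −0.9314 and ζ = 0.9314/3.277 = 0.284.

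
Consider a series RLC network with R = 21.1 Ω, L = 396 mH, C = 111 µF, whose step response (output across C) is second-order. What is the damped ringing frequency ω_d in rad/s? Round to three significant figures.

ω_d ≈ 148 rad/s

For a series RLC circuit (capacitor voltage as output), ω_n = 1/√(LC) = 1/√(396 mH · 111 µF) = 151 rad/s.
ζ = (R/2)·√(C/L) = (21.1/2)·√(111 µF/396 mH) = 0.177.
ω_d = ω_n√(1−ζ²) = 148 rad/s.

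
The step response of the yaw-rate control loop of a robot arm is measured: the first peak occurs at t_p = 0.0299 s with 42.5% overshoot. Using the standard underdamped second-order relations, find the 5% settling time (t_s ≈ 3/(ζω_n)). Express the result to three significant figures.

t_s ≈ 0.105 s

ζ from %OS: ζ = |ln 0.425|/√(π²+ln²0.425) = 0.263.
t_p = π/ω_d ⇒ ω_d = 105 rad/s; then ω_n = ω_d/√(1−ζ²) = 109 rad/s.
t_s ≈ 3/(ζω_n) = 3/(0.263·109) = 0.105 s.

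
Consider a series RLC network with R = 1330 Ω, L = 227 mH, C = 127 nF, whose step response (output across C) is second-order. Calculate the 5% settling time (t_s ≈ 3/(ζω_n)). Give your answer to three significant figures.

t_s ≈ 0.00102 s

For a series RLC circuit (capacitor voltage as output), ω_n = 1/√(LC) = 1/√(227 mH · 127 nF) = 5890 rad/s.
ζ = (R/2)·√(C/L) = (1330/2)·√(127 nF/227 mH) = 0.497.
t_s ≈ 3/(ζω_n) = 0.00102 s.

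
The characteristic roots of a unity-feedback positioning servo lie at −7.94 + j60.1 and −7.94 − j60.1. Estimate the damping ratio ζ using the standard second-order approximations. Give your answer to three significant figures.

ζ ≈ 0.131

With σ = 7.94, ω_d = 60.1: ω_n = √(σ²+ω_d²) = 60.6 rad/s, ζ = σ/ω_n = 0.131.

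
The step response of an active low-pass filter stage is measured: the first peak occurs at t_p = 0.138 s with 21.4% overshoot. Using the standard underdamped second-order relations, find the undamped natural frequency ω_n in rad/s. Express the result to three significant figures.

ζ from %OS: ζ = |ln 0.214|/√(π²+ln²0.214) = 0.441.
t_p = π/ω_d ⇒ ω_d = 22.8 rad/s; then ω_n = ω_d/√(1−ζ²) = 25.4 rad/s.

ω_n ≈ 25.4 rad/s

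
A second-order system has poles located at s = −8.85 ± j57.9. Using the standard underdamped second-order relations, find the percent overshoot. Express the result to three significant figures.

%OS ≈ 61.9%

With σ = 8.85, ω_d = 57.9: ω_n = √(σ²+ω_d²) = 58.6 rad/s, ζ = σ/ω_n = 0.151.
%OS = 100 e^{−πζ/√(1−ζ²)} with ζ = 0.151 gives 61.9%.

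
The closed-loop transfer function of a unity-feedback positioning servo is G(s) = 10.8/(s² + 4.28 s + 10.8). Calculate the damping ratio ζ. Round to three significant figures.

ζ ≈ 0.651

ω_n = √10.8 = 3.29 rad/s; ζ = 4.28/(2·3.29) = 0.651.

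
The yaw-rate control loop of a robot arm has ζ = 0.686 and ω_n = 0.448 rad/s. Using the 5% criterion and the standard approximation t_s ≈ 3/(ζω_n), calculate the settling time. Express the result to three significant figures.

t_s ≈ 3/(ζω_n) = 3/(0.686 × 0.448) = 9.76 s.

t_s ≈ 9.76 s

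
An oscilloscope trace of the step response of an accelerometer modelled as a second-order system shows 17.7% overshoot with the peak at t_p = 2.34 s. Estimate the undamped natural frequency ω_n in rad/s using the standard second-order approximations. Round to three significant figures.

ω_n ≈ 1.53 rad/s

ζ from %OS: ζ = |ln 0.177|/√(π²+ln²0.177) = 0.483.
t_p = π/ω_d ⇒ ω_d = 1.34 rad/s; then ω_n = ω_d/√(1−ζ²) = 1.53 rad/s.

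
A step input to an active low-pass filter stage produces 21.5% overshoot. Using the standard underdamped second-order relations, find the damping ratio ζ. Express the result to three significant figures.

ζ ≈ 0.439

Inverting the overshoot relation: ζ = |ln 0.215|/√(π² + ln²0.215) = 0.439.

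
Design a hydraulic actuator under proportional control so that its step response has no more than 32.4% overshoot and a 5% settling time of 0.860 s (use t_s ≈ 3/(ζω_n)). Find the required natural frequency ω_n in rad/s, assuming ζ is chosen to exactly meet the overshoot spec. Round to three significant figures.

ω_n ≈ 10.3 rad/s

ζ = −ln(OS)/√(π² + (ln OS)²). With OS = 0.324, ln OS = −1.127 and ζ = 1.127/3.338 = 0.338.
Then ω_n = 3/(ζ t_s) = 3/(0.338 × 0.860) = 10.3 rad/s.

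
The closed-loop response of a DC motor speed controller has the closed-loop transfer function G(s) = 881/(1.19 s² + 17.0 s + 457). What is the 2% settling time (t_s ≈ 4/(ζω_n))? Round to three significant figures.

Dividing through by 1.19: denominator becomes s² + 14.29 s + 384.0.
So ω_n = √384.0 = 19.6 rad/s and ζ = 14.29/(2·19.6) = 0.364.
t_s ≈ 4/(ζω_n) = 0.560 s.

t_s ≈ 0.560 s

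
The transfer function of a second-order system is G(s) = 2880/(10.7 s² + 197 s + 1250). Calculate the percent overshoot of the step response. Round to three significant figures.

Dividing through by 10.7: denominator becomes s² + 18.41 s + 116.8.
So ω_n = √116.8 = 10.8 rad/s and ζ = 18.41/(2·10.8) = 0.852.
Overshoot: exp(−π·0.852/√(1−0.852²)) = 0.00606, i.e. 0.606%.

%OS ≈ 0.606%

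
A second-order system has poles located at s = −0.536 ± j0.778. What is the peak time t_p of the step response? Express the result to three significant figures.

t_p ≈ 4.04 s

t_p = π/ω_d with ω_d = 0.778 (the imaginary part), so t_p = 4.04 s.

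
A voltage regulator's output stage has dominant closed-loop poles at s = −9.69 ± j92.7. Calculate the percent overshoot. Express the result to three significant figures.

%OS ≈ 72.0%

|pole| = ω_n = √(9.69² + 92.7²) = 93.2 rad/s; ζ = cos θ = σ/ω_n = 0.104.
%OS = 100 e^{−πζ/√(1−ζ²)} with ζ = 0.104 gives 72.0%.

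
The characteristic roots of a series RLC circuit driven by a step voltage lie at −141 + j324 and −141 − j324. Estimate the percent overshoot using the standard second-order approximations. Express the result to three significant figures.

The poles are at −σ ± jω_d with σ = 141 and ω_d = 324, so ω_n = √(σ²+ω_d²) = 353 rad/s and ζ = σ/ω_n = 0.399.
Overshoot: exp(−π·0.399/√(1−0.399²)) = 0.255, i.e. 25.5%.

%OS ≈ 25.5%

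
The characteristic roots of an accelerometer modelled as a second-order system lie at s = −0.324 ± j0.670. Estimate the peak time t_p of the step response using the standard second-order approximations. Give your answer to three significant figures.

t_p = π/ω_d with ω_d = 0.670 (the imaginary part), so t_p = 4.69 s.

t_p ≈ 4.69 s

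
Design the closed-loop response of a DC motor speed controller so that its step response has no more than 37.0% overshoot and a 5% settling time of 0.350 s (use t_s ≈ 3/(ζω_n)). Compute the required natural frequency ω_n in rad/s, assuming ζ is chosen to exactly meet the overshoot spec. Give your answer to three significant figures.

Inverting the overshoot relation: ζ = |ln 0.370|/√(π² + ln²0.370) = 0.302.
From t_s ≈ 3/(ζω_n): ω_n = 3/(ζ·t_s) = 3/(0.302·0.350) = 28.4 rad/s.

ω_n ≈ 28.4 rad/s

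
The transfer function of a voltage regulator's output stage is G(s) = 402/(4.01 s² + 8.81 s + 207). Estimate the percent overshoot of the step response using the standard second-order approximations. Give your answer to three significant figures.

Dividing through by 4.01: denominator becomes s² + 2.197 s + 51.62.
So ω_n = √51.62 = 7.18 rad/s and ζ = 2.197/(2·7.18) = 0.153.
%OS = 100·exp(−πζ/√(1−ζ²)) = 61.5%.

%OS ≈ 61.5%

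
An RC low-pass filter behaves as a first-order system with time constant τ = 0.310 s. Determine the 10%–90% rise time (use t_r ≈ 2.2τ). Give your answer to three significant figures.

t_r ≈ 0.682 s

t_r ≈ 2.2τ = 0.682 s.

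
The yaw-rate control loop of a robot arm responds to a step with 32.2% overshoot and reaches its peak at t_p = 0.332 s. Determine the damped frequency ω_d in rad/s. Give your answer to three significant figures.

ω_d ≈ 9.46 rad/s

t_p = π/ω_d, so ω_d = π/0.332 = 9.46 rad/s.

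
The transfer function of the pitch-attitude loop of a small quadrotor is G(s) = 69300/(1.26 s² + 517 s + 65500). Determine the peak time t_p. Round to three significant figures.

t_p ≈ 0.0316 s

Dividing through by 1.26: denominator becomes s² + 410.3 s + 51980.
So ω_n = √51980 = 228 rad/s and ζ = 410.3/(2·228) = 0.900.
ω_d = 228·√(1 − 0.900²) = 99.5 rad/s. t_p = π/ω_d = 0.0316 s.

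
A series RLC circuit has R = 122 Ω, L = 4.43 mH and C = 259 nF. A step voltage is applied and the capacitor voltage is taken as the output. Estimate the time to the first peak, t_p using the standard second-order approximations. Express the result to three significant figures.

t_p ≈ 0.000120 s

For a series RLC circuit (capacitor voltage as output), ω_n = 1/√(LC) = 1/√(4.43 mH · 259 nF) = 29500 rad/s.
ζ = (R/2)·√(C/L) = (122/2)·√(259 nF/4.43 mH) = 0.466.
ω_d = ω_n√(1−ζ²) = 26100 rad/s. t_p = π/ω_d = 0.000120 s.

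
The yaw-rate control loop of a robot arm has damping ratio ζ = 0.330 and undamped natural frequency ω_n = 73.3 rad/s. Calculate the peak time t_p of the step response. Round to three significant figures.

t_p ≈ 0.0454 s

The damped frequency is ω_d = ω_n√(1−ζ²) = 73.3·√(1−0.109) = 69.2 rad/s.
Peak time t_p = π/ω_d = π/69.2 = 0.0454 s.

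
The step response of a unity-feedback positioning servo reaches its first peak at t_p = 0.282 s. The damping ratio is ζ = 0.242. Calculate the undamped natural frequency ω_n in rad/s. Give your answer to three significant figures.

Peak time t_p = π/ω_d, so ω_d = π/t_p = π/0.282 = 11.1 rad/s.
ω_n = ω_d/√(1−ζ²) = 11.1/√0.941 = 11.5 rad/s.

ω_n ≈ 11.5 rad/s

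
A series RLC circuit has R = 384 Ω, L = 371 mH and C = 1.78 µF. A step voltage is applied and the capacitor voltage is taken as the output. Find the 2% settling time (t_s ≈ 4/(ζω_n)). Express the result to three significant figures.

t_s ≈ 0.00773 s

For a series RLC circuit (capacitor voltage as output), ω_n = 1/√(LC) = 1/√(371 mH · 1.78 µF) = 1230 rad/s.
ζ = (R/2)·√(C/L) = (384/2)·√(1.78 µF/371 mH) = 0.421.
t_s ≈ 4/(ζω_n) = 0.00773 s.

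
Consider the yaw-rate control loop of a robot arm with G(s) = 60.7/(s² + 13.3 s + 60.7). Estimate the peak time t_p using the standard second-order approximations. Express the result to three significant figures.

t_p ≈ 0.774 s

Matching coefficients with s² + 2ζω_n s + ω_n² gives ω_n² = 60.7 ⇒ ω_n = 7.79 rad/s, and ζ = 13.3/(2ω_n) = 0.854.
ω_d = ω_n√(1−ζ²) = 4.06 rad/s. Then t_p = π/ω_d = 0.774 s.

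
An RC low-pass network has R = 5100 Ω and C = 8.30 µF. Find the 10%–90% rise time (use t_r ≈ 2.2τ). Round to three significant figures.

t_r ≈ 0.0931 s

τ = RC = 5100 × 8.30 µF = 0.0423 s.
t_r ≈ 2.2τ = 0.0931 s.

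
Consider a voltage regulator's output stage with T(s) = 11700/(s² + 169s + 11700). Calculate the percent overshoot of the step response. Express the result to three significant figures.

Comparing the denominator to s² + 2ζω_n s + ω_n²: ω_n = √11700 = 108 rad/s, and 2ζω_n = 169 so ζ = 169/(2·108) = 0.781.
%OS = 100 e^{−πζ/√(1−ζ²)} with ζ = 0.781 gives 1.96%.

%OS ≈ 1.96%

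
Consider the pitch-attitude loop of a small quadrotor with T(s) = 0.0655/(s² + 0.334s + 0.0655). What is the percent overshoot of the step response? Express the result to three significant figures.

Comparing the denominator to s² + 2ζω_n s + ω_n²: ω_n = √0.0655 = 0.256 rad/s, and 2ζω_n = 0.334 so ζ = 0.334/(2·0.256) = 0.653.
%OS = 100 e^{−πζ/√(1−ζ²)} with ζ = 0.653 gives 6.69%.

%OS ≈ 6.69%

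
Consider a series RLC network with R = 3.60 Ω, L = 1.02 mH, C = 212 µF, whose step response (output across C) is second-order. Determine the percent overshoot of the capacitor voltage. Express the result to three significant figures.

%OS ≈ 1.10%

For a series RLC circuit (capacitor voltage as output), ω_n = 1/√(LC) = 1/√(1.02 mH · 212 µF) = 2150 rad/s.
ζ = (R/2)·√(C/L) = (3.60/2)·√(212 µF/1.02 mH) = 0.821.
%OS = 100·exp(−πζ/√(1−ζ²)) = 1.10%.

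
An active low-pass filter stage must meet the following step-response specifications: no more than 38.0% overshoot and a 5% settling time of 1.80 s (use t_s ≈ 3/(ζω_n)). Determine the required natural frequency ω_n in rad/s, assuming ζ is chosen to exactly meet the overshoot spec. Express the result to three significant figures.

From %OS = 100·exp(−πζ/√(1−ζ²)), invert to get ζ = −ln(OS)/√(π² + ln²(OS)) with OS = 0.380.
−ln 0.380 = 0.9676, so ζ = 0.9676/√(π² + 0.9362) = 0.294.
From t_s ≈ 3/(ζω_n): ω_n = 3/(ζ·t_s) = 3/(0.294·1.80) = 5.66 rad/s.

ω_n ≈ 5.66 rad/s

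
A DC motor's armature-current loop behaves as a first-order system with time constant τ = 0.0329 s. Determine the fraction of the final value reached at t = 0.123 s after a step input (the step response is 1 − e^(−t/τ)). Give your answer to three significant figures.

y/y_∞ ≈ 0.976

y(t)/y_∞ = 1 − e^(−t/τ) = 1 − e^(−0.123/0.0329) = 1 − e^(−3.74) = 0.976.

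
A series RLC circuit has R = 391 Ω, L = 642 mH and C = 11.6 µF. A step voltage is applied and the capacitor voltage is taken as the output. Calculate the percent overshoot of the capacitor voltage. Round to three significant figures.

%OS ≈ 0.916%

For a series RLC circuit (capacitor voltage as output), ω_n = 1/√(LC) = 1/√(642 mH · 11.6 µF) = 366 rad/s.
ζ = (R/2)·√(C/L) = (391/2)·√(11.6 µF/642 mH) = 0.831.
Overshoot: exp(−π·0.831/√(1−0.831²)) = 0.00916, i.e. 0.916%.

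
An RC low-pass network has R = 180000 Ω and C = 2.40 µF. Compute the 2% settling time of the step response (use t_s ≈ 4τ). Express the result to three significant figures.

τ = RC = 180000 × 2.40 µF = 0.432 s.
t_s ≈ 4τ = 1.73 s.

t_s ≈ 1.73 s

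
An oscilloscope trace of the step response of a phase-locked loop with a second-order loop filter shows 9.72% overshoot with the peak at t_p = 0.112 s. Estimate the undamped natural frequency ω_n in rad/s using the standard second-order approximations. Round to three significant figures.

ω_n ≈ 34.9 rad/s

ζ from %OS: ζ = |ln 0.0972|/√(π²+ln²0.0972) = 0.596.
From t_p = π/ω_d, ω_d = π/0.112 = 28.0 rad/s, so ω_n = ω_d/√(1−ζ²) = 34.9 rad/s.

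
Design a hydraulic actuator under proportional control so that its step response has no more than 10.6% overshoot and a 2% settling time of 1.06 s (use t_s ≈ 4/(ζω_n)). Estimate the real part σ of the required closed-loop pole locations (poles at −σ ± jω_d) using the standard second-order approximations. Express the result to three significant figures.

The settling-time spec alone fixes σ = ζω_n = 4/t_s = 4/1.06 = 3.77.
(Overshoot then fixes ζ = 0.581 and hence ω_d = σ·√(1−ζ²)/ζ = 5.28 rad/s.)

σ ≈ 3.77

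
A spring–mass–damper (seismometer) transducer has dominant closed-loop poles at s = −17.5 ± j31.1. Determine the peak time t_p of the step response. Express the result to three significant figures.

t_p = π/ω_d with ω_d = 31.1 (the imaginary part), so t_p = 0.101 s.

t_p ≈ 0.101 s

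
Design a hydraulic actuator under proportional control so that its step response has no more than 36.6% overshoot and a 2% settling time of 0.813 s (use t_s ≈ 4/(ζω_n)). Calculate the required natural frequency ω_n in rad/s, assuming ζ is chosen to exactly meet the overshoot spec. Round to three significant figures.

From %OS = 100·exp(−πζ/√(1−ζ²)), invert to get ζ = −ln(OS)/√(π² + ln²(OS)) with OS = 0.366.
−ln 0.366 = 1.005, so ζ = 1.005/√(π² + 1.010) = 0.305.
Then ω_n = 4/(ζ t_s) = 4/(0.305 × 0.813) = 16.1 rad/s.

ω_n ≈ 16.1 rad/s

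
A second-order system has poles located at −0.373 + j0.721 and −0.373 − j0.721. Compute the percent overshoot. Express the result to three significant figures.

|pole| = ω_n = √(0.373² + 0.721²) = 0.812 rad/s; ζ = cos θ = σ/ω_n = 0.459.
%OS = 100·exp(−πζ/√(1−ζ²)) = 19.7%.

%OS ≈ 19.7%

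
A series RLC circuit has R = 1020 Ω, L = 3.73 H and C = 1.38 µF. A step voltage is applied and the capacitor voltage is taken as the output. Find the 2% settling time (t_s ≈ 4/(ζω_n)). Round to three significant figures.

t_s ≈ 0.0293 s

For a series RLC circuit (capacitor voltage as output), ω_n = 1/√(LC) = 1/√(3.73 H · 1.38 µF) = 441 rad/s.
ζ = (R/2)·√(C/L) = (1020/2)·√(1.38 µF/3.73 H) = 0.310.
t_s ≈ 4/(ζω_n) = 0.0293 s.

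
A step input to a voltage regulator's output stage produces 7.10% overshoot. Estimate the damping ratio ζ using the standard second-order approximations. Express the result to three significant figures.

ζ ≈ 0.644

Inverting the overshoot relation: ζ = |ln 0.0710|/√(π² + ln²0.0710) = 0.644.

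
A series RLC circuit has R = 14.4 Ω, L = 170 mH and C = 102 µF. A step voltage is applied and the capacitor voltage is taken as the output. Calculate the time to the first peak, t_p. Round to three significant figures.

For a series RLC circuit (capacitor voltage as output), ω_n = 1/√(LC) = 1/√(170 mH · 102 µF) = 240 rad/s.
ζ = (R/2)·√(C/L) = (14.4/2)·√(102 µF/170 mH) = 0.176.
The damped frequency ω_d = ω_n√(1−ζ²) = 236 rad/s. t_p = π/ω_d = 0.0133 s.

t_p ≈ 0.0133 s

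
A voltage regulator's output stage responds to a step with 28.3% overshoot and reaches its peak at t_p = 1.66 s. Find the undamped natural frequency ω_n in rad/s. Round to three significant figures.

ω_n ≈ 2.04 rad/s

From the overshoot, ζ = −ln(OS)/√(π²+ln²(OS)) = 0.373.
From t_p = π/ω_d, ω_d = π/1.66 = 1.89 rad/s, so ω_n = ω_d/√(1−ζ²) = 2.04 rad/s.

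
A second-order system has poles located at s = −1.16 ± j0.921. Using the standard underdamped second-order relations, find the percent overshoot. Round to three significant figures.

|pole| = ω_n = √(1.16² + 0.921²) = 1.48 rad/s; ζ = cos θ = σ/ω_n = 0.783.
%OS = 100 e^{−πζ/√(1−ζ²)} with ζ = 0.783 gives 1.91%.

%OS ≈ 1.91%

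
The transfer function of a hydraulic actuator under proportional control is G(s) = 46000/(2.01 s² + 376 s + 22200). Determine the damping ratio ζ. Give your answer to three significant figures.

Dividing through by 2.01: denominator becomes s² + 187.1 s + 11040.
So ω_n = √11040 = 105 rad/s and ζ = 187.1/(2·105) = 0.890.

ζ ≈ 0.890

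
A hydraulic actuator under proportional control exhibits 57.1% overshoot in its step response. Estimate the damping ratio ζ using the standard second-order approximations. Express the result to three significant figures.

ζ = −ln(OS)/√(π² + (ln OS)²). With OS = 0.571, ln OS = −0.5604 and ζ = 0.5604/3.191 = 0.176.

ζ ≈ 0.176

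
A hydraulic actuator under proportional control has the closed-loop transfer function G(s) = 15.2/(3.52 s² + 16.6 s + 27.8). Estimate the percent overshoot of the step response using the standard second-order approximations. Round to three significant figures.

Dividing through by 3.52: denominator becomes s² + 4.716 s + 7.898.
So ω_n = √7.898 = 2.81 rad/s and ζ = 4.716/(2·2.81) = 0.839.
%OS = 100 e^{−πζ/√(1−ζ²)} with ζ = 0.839 gives 0.787%.

%OS ≈ 0.787%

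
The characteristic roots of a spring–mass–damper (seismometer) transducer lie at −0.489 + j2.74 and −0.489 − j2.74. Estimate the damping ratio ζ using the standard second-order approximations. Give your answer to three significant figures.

ζ ≈ 0.176

The poles are at −σ ± jω_d with σ = 0.489 and ω_d = 2.74, so ω_n = √(σ²+ω_d²) = 2.78 rad/s and ζ = σ/ω_n = 0.176.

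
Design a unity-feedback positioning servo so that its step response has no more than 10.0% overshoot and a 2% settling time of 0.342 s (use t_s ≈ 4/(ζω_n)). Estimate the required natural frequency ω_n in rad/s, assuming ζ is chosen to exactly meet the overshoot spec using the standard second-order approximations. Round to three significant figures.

From %OS = 100·exp(−πζ/√(1−ζ²)), invert to get ζ = −ln(OS)/√(π² + ln²(OS)) with OS = 0.100.
−ln 0.100 = 2.303, so ζ = 2.303/√(π² + 5.302) = 0.591.
Then ω_n = 4/(ζ t_s) = 4/(0.591 × 0.342) = 19.8 rad/s.

ω_n ≈ 19.8 rad/s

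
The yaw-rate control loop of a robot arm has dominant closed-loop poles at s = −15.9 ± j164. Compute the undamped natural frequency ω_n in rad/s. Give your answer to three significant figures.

|pole| = ω_n = √(15.9² + 164²) = 165 rad/s; ζ = cos θ = σ/ω_n = 0.0965.

ω_n ≈ 165 rad/s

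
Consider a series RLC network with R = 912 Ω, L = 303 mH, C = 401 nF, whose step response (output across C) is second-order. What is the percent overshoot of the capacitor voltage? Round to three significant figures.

%OS ≈ 14.4%

For a series RLC circuit (capacitor voltage as output), ω_n = 1/√(LC) = 1/√(303 mH · 401 nF) = 2870 rad/s.
ζ = (R/2)·√(C/L) = (912/2)·√(401 nF/303 mH) = 0.525.
%OS = 100·exp(−πζ/√(1−ζ²)) = 14.4%.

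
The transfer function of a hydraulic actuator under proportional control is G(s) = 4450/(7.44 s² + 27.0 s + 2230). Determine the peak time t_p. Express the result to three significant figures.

Dividing through by 7.44: denominator becomes s² + 3.629 s + 299.7.
So ω_n = √299.7 = 17.3 rad/s and ζ = 3.629/(2·17.3) = 0.105.
The damped frequency ω_d = ω_n√(1−ζ²) = 17.2 rad/s. t_p = π/ω_d = 0.182 s.

t_p ≈ 0.182 s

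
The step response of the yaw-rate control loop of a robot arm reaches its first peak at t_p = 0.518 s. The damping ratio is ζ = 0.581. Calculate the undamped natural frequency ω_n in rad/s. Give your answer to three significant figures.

Peak time t_p = π/ω_d, so ω_d = π/t_p = π/0.518 = 6.06 rad/s.
ω_n = ω_d/√(1−ζ²) = 6.06/√0.662 = 7.45 rad/s.

ω_n ≈ 7.45 rad/s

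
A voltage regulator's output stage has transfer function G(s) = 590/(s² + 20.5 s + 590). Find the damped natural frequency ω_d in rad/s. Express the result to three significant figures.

ω_d ≈ 22.0 rad/s

ω_n = √590 = 24.3 rad/s; ζ = 20.5/(2·24.3) = 0.422.
ω_d = ω_n√(1−ζ²) = 22.0 rad/s.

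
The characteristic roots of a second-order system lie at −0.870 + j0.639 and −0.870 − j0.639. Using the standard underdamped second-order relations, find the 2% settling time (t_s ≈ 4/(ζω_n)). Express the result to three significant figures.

For poles at −σ ± jω_d, ζω_n = σ = 0.870, so t_s ≈ 4/σ = 4.60 s.

t_s ≈ 4.60 s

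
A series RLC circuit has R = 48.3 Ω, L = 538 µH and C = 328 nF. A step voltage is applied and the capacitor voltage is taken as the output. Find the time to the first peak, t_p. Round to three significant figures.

t_p ≈ 0.0000520 s

For a series RLC circuit (capacitor voltage as output), ω_n = 1/√(LC) = 1/√(538 µH · 328 nF) = 75300 rad/s.
ζ = (R/2)·√(C/L) = (48.3/2)·√(328 nF/538 µH) = 0.596.
ω_d = ω_n√(1−ζ²) = 60400 rad/s. t_p = π/ω_d = 0.0000520 s.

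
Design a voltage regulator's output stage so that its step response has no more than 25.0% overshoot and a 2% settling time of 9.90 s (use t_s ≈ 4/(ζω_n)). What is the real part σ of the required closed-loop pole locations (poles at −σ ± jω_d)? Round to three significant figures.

The settling-time spec alone fixes σ = ζω_n = 4/t_s = 4/9.90 = 0.404.
(Overshoot then fixes ζ = 0.404 and hence ω_d = σ·√(1−ζ²)/ζ = 0.916 rad/s.)

σ ≈ 0.404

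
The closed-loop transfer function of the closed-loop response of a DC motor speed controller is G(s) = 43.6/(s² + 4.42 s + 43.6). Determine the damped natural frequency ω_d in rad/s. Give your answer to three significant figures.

ω_d ≈ 6.22 rad/s

Matching coefficients with s² + 2ζω_n s + ω_n² gives ω_n² = 43.6 ⇒ ω_n = 6.60 rad/s, and ζ = 4.42/(2ω_n) = 0.335.
ω_d = 6.60·√(1 − 0.335²) = 6.22 rad/s.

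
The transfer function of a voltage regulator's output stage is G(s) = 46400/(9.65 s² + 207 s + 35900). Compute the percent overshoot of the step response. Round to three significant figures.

%OS ≈ 57.1%

Dividing through by 9.65: denominator becomes s² + 21.45 s + 3720.
So ω_n = √3720 = 61.0 rad/s and ζ = 21.45/(2·61.0) = 0.176.
%OS = 100 e^{−πζ/√(1−ζ²)} with ζ = 0.176 gives 57.1%.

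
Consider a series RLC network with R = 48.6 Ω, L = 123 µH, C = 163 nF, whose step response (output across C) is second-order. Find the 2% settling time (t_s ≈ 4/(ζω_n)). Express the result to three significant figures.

t_s ≈ 0.0000202 s

For a series RLC circuit (capacitor voltage as output), ω_n = 1/√(LC) = 1/√(123 µH · 163 nF) = 223000 rad/s.
ζ = (R/2)·√(C/L) = (48.6/2)·√(163 nF/123 µH) = 0.885.
t_s ≈ 4/(ζω_n) = 0.0000202 s.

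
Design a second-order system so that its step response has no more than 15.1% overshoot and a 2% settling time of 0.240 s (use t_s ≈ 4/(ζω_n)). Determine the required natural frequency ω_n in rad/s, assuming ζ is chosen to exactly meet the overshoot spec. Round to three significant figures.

From %OS = 100·exp(−πζ/√(1−ζ²)), invert to get ζ = −ln(OS)/√(π² + ln²(OS)) with OS = 0.151.
−ln 0.151 = 1.890, so ζ = 1.890/√(π² + 3.574) = 0.516.
Then ω_n = 4/(ζ t_s) = 4/(0.516 × 0.240) = 32.3 rad/s.

ω_n ≈ 32.3 rad/s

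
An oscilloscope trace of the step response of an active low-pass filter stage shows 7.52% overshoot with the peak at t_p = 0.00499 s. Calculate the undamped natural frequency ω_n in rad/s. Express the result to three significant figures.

ζ from %OS: ζ = |ln 0.0752|/√(π²+ln²0.0752) = 0.636.
From t_p = π/ω_d, ω_d = π/0.00499 = 630 rad/s, so ω_n = ω_d/√(1−ζ²) = 816 rad/s.

ω_n ≈ 816 rad/s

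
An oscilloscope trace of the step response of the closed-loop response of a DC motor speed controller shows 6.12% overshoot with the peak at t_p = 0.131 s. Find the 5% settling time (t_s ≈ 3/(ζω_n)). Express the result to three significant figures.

t_s ≈ 0.141 s

ζ from %OS: ζ = |ln 0.0612|/√(π²+ln²0.0612) = 0.665.
t_p = π/ω_d ⇒ ω_d = 24.0 rad/s; then ω_n = ω_d/√(1−ζ²) = 32.1 rad/s.
t_s ≈ 3/(ζω_n) = 3/(0.665·32.1) = 0.141 s.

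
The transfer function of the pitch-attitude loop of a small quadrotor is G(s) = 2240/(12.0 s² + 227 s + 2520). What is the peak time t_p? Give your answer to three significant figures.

Dividing through by 12.0: denominator becomes s² + 18.92 s + 210.0.
So ω_n = √210.0 = 14.5 rad/s and ζ = 18.92/(2·14.5) = 0.653.
The damped frequency ω_d = ω_n√(1−ζ²) = 11.0 rad/s. t_p = π/ω_d = 0.286 s.

t_p ≈ 0.286 s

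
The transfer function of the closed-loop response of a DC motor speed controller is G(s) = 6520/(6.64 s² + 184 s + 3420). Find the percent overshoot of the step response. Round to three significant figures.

%OS ≈ 8.88%

Dividing through by 6.64: denominator becomes s² + 27.71 s + 515.1.
So ω_n = √515.1 = 22.7 rad/s and ζ = 27.71/(2·22.7) = 0.611.
Overshoot: exp(−π·0.611/√(1−0.611²)) = 0.0888, i.e. 8.88%.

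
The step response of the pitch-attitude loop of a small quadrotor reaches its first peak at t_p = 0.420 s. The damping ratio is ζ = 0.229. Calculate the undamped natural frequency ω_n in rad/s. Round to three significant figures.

Peak time t_p = π/ω_d, so ω_d = π/t_p = π/0.420 = 7.48 rad/s.
ω_n = ω_d/√(1−ζ²) = 7.48/√0.948 = 7.68 rad/s.

ω_n ≈ 7.68 rad/s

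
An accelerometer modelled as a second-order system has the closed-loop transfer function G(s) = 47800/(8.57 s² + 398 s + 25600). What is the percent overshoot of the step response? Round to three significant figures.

Dividing through by 8.57: denominator becomes s² + 46.44 s + 2987.
So ω_n = √2987 = 54.7 rad/s and ζ = 46.44/(2·54.7) = 0.425.
Overshoot: exp(−π·0.425/√(1−0.425²)) = 0.229, i.e. 22.9%.

%OS ≈ 22.9%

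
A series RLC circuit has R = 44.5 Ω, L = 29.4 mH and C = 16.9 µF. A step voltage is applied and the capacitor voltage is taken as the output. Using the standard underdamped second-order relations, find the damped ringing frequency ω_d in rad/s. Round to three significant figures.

For a series RLC circuit (capacitor voltage as output), ω_n = 1/√(LC) = 1/√(29.4 mH · 16.9 µF) = 1420 rad/s.
ζ = (R/2)·√(C/L) = (44.5/2)·√(16.9 µF/29.4 mH) = 0.533.
ω_d = 1420·√(1 − 0.533²) = 1200 rad/s.

ω_d ≈ 1200 rad/s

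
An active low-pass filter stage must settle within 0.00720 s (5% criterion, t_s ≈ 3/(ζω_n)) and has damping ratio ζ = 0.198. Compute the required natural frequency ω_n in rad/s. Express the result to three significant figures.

ω_n ≈ 2100 rad/s

Rearranging t_s ≈ 3/(ζω_n) gives ω_n = 3/(ζ·t_s) = 3/(0.198 × 0.00720) = 2100 rad/s.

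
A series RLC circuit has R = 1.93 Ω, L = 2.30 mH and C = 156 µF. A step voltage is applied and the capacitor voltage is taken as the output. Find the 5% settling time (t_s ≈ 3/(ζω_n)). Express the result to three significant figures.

t_s ≈ 0.00715 s

For a series RLC circuit (capacitor voltage as output), ω_n = 1/√(LC) = 1/√(2.30 mH · 156 µF) = 1670 rad/s.
ζ = (R/2)·√(C/L) = (1.93/2)·√(156 µF/2.30 mH) = 0.251.
t_s ≈ 3/(ζω_n) = 0.00715 s.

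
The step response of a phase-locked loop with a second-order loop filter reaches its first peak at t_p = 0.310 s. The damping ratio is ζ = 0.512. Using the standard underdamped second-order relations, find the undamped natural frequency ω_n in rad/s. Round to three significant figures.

ω_n ≈ 11.8 rad/s

Peak time t_p = π/ω_d, so ω_d = π/t_p = π/0.310 = 10.1 rad/s.
ω_n = ω_d/√(1−ζ²) = 10.1/√0.738 = 11.8 rad/s.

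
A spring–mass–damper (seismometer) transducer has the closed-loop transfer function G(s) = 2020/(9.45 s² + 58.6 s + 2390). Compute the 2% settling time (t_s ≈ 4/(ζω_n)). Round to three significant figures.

Dividing through by 9.45: denominator becomes s² + 6.201 s + 252.9.
So ω_n = √252.9 = 15.9 rad/s and ζ = 6.201/(2·15.9) = 0.195.
t_s ≈ 4/(ζω_n) = 1.29 s.

t_s ≈ 1.29 s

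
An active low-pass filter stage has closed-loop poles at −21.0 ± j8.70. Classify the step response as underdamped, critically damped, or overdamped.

underdamped

Since the poles form a complex-conjugate pair with nonzero imaginary part, the response is underdamped.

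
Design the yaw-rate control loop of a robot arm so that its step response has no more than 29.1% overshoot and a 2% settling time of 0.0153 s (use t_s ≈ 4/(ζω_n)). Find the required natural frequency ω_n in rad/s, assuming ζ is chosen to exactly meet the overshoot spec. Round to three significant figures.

ω_n ≈ 715 rad/s

Inverting the overshoot relation: ζ = |ln 0.291|/√(π² + ln²0.291) = 0.366.
From t_s ≈ 4/(ζω_n): ω_n = 4/(ζ·t_s) = 4/(0.366·0.0153) = 715 rad/s.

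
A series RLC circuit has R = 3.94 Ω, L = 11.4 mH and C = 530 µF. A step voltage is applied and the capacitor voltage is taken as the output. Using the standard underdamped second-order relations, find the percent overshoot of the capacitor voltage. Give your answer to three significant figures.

%OS ≈ 22.9%

For a series RLC circuit (capacitor voltage as output), ω_n = 1/√(LC) = 1/√(11.4 mH · 530 µF) = 407 rad/s.
ζ = (R/2)·√(C/L) = (3.94/2)·√(530 µF/11.4 mH) = 0.425.
%OS = 100·exp(−πζ/√(1−ζ²)) = 22.9%.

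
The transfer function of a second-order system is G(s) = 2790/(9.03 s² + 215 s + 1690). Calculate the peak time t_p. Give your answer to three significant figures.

Dividing through by 9.03: denominator becomes s² + 23.81 s + 187.2.
So ω_n = √187.2 = 13.7 rad/s and ζ = 23.81/(2·13.7) = 0.870.
ω_d = 13.7·√(1 − 0.870²) = 6.74 rad/s. t_p = π/ω_d = 0.466 s.

t_p ≈ 0.466 s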